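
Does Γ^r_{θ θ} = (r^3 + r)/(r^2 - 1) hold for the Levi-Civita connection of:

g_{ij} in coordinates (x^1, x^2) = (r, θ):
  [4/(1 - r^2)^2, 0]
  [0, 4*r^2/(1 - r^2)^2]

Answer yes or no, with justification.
Γ^r_{θ θ} = (1/2) g^{rr} (∂_θ g_{rθ} + ∂_θ g_{rθ} - ∂_r g_{θθ}) = (1/2)((1 - r^2)^2/4)((0) + (0) - (-8*(r^3 + r)/(r^2 - 1)^3)) = (r^3 + r)/(r^2 - 1)
This equals the proposed value (r^3 + r)/(r^2 - 1).
Yes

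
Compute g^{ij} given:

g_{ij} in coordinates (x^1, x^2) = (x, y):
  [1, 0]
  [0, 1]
The metric is diagonal, so g^{ij} is diagonal with entries 1/g_{ii}: diag(1, 1).
g^{ij}:
  [1, 0]
  [0, 1]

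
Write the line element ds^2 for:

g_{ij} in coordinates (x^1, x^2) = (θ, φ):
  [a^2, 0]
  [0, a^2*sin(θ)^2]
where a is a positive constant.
ds^2 = g_{ij} dx^i dx^j; only the non-zero components contribute.
ds^2 = a^2 dθ^2 + a^2*sin(θ)^2 dφ^2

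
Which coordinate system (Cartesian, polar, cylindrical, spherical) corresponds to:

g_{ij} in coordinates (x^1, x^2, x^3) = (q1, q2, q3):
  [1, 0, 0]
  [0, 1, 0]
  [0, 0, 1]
All components are constant and the metric is the identity, i.e. orthonormal rectilinear coordinates.
Cartesian (3D) coordinates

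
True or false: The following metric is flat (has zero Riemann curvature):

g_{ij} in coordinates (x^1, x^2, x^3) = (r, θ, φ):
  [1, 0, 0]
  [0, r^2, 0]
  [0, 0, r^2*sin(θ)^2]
Non-zero Christoffel symbols:
Γ^r_{θ θ} = -r
Γ^r_{φ φ} = -r*sin(θ)^2
Γ^θ_{r θ} = 1/r
Γ^θ_{φ φ} = -sin(2*θ)/2
Γ^φ_{r φ} = 1/r
Γ^φ_{θ φ} = 1/tan(θ)
Ricci tensor: R_{rr} = 0, R_{rθ} = 0, R_{rφ} = 0, R_{θθ} = 0, R_{θφ} = 0, R_{φφ} = 0
All R_{ij} vanish; in 3 dimensions the Riemann tensor is fully determined by the Ricci tensor, so R^i_{jkl} = 0: the metric is flat (curvilinear coordinates on flat space).
True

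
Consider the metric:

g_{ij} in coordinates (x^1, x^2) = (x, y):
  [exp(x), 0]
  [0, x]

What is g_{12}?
With x^1 = x, x^2 = y, g_{12} = g_{xy} is the row-1, column-2 entry of the matrix.
g_{12} = 0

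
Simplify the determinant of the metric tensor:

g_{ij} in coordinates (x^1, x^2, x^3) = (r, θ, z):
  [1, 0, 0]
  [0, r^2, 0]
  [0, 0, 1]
Diagonal metric: det(g) = g_{11}·g_{22}·g_{33}
= (1)·(r^2)·(1)
det(g) = r^2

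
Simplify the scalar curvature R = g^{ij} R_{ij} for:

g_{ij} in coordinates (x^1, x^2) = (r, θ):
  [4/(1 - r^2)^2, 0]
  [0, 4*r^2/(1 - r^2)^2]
Non-zero Christoffel symbols (Γ^k_{ij} = Γ^k_{ji}):
Γ^r_{r r} = 2*r/(1 - r^2)
Γ^r_{θ θ} = (r^3 + r)/(r^2 - 1)
Γ^θ_{r θ} = (-r^2 - 1)/(r^3 - r)
Ricci tensor (R_{ij} = R^k_{ikj}): R_{rr} = -4/(r^2 - 1)^2, R_{rθ} = 0, R_{θθ} = -4*r^2/(r^2 - 1)^2
Inverse metric: g^{rr} = (1 - r^2)^2/4, g^{θθ} = (1 - r^2)^2/(4*r^2)
R = g^{ij} R_{ij} = ((1 - r^2)^2/4)(-4/(r^2 - 1)^2) + ((1 - r^2)^2/(4*r^2))(-4*r^2/(r^2 - 1)^2) = -2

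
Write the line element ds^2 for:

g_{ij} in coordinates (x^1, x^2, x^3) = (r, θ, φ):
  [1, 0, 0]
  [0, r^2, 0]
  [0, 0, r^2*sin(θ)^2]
ds^2 = g_{ij} dx^i dx^j; only the non-zero components contribute.
ds^2 = dr^2 + r^2 dθ^2 + r^2*sin(θ)^2 dφ^2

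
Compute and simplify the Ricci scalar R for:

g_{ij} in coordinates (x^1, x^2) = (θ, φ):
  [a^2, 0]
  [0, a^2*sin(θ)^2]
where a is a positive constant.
Non-zero Christoffel symbols (Γ^k_{ij} = Γ^k_{ji}):
Γ^θ_{φ φ} = -sin(2*θ)/2
Γ^φ_{θ φ} = 1/tan(θ)
Ricci tensor (R_{ij} = R^k_{ikj}): R_{θθ} = 1, R_{θφ} = 0, R_{φφ} = sin(θ)^2
Inverse metric: g^{θθ} = 1/a^2, g^{φφ} = 1/(a^2*sin(θ)^2)
R = g^{ij} R_{ij} = (1/a^2)(1) + (1/(a^2*sin(θ)^2))(sin(θ)^2) = 2/a^2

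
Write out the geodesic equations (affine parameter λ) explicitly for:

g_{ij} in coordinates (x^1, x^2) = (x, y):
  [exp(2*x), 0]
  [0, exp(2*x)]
Geodesic equation: d^2x^k/dλ^2 + Γ^k_{ij} (dx^i/dλ)(dx^j/dλ) = 0.
Non-zero Christoffel symbols:
Γ^x_{x x} = 1
Γ^x_{y y} = -1
Γ^y_{x y} = 1
Substituting (the symmetric pair Γ^k_{ij}, Γ^k_{ji} combines into a factor 2):
d^2x/dλ^2 + (dx/dλ)^2 - (dy/dλ)^2 = 0
d^2y/dλ^2 + 2 (dx/dλ)(dy/dλ) = 0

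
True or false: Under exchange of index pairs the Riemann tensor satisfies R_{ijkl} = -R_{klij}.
The pair-exchange symmetry has a plus sign: R_{ijkl} = +R_{klij}.
False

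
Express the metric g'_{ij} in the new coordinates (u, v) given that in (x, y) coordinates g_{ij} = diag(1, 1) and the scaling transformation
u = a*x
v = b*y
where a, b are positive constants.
Invert the transformation: x = u/a, y = v/b
g'_{ij} = (∂x^k/∂x'^i)(∂x^l/∂x'^j) g_{kl}; with g_{kl} = δ_{kl} this is Σ_k (∂x^k/∂x'^i)(∂x^k/∂x'^j).
Jacobian: ∂x/∂u = 1/a, ∂x/∂v = 0, ∂y/∂u = 0, ∂y/∂v = 1/b
g'_{uu} = (1/a)(1/a) + (0)(0) = 1/a^2
g'_{uv} = (1/a)(0) + (0)(1/b) = 0
g'_{vv} = (0)(0) + (1/b)(1/b) = 1/b^2
g'_{ij} = diag(1/a^2, 1/b^2)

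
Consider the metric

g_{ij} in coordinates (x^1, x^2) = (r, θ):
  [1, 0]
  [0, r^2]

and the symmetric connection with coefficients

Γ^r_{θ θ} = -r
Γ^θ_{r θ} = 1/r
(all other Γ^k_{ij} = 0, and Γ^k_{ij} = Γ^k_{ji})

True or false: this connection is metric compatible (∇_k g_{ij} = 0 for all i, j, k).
Using ∇_k g_{ij} = ∂_k g_{ij} - Γ^m_{ki} g_{mj} - Γ^m_{kj} g_{im}:
e.g. ∇_r g_{θθ} = (2*r) - (r) - (r) = 0
Every component ∇_k g_{ij} vanishes: the connection is metric compatible.
True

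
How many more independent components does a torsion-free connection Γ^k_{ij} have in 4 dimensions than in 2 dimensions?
Independent components in n dimensions: n × n(n+1)/2 = n^2(n+1)/2.
4D: 4 × 10 = 40
2D: 2 × 3 = 6
Difference = 40 - 6 = 34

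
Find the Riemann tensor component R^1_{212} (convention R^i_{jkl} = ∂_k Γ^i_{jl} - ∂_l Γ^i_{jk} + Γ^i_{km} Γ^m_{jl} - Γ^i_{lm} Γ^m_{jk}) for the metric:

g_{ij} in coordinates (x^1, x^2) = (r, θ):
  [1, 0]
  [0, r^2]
Non-zero Christoffel symbols (Γ^k_{ij} = Γ^k_{ji}):
Γ^r_{θ θ} = -r
Γ^θ_{r θ} = 1/r
R^r_{θ r θ} = ∂_r Γ^r_{θ θ} - ∂_θ Γ^r_{θ r} + Γ^r_{r m} Γ^m_{θ θ} - Γ^r_{θ m} Γ^m_{θ r}
  = (-1) - (0) + (0) - (-1) = 0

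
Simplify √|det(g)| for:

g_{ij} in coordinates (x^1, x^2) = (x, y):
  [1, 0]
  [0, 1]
det(g) = 1
√|det(g)| = 1
Volume element: dV = 1 dx dy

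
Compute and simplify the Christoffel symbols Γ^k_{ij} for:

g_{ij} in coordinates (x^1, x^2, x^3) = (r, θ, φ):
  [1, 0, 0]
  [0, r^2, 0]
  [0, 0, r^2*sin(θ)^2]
Using Γ^k_{ij} = (1/2) g^{km} (∂_i g_{mj} + ∂_j g_{mi} - ∂_m g_{ij}); the metric is diagonal, so only the m = k term contributes.
Non-zero symbols (using the symmetry Γ^k_{ij} = Γ^k_{ji}):
Γ^r_{θ θ} = (1/2) g^{rr} (∂_θ g_{rθ} + ∂_θ g_{rθ} - ∂_r g_{θθ}) = (1/2)(1)((0) + (0) - (2*r)) = -r
Γ^r_{φ φ} = (1/2) g^{rr} (∂_φ g_{rφ} + ∂_φ g_{rφ} - ∂_r g_{φφ}) = (1/2)(1)((0) + (0) - (2*r*sin(θ)^2)) = -r*sin(θ)^2
Γ^θ_{r θ} = (1/2) g^{θθ} (∂_r g_{θθ} + ∂_θ g_{θr} - ∂_θ g_{rθ}) = (1/2)(1/r^2)((2*r) + (0) - (0)) = 1/r
Γ^θ_{φ φ} = (1/2) g^{θθ} (∂_φ g_{θφ} + ∂_φ g_{θφ} - ∂_θ g_{φφ}) = (1/2)(1/r^2)((0) + (0) - (r^2*sin(2*θ))) = -sin(2*θ)/2
Γ^φ_{r φ} = (1/2) g^{φφ} (∂_r g_{φφ} + ∂_φ g_{φr} - ∂_φ g_{rφ}) = (1/2)(1/(r^2*sin(θ)^2))((2*r*sin(θ)^2) + (0) - (0)) = 1/r
Γ^φ_{θ φ} = (1/2) g^{φφ} (∂_θ g_{φφ} + ∂_φ g_{φθ} - ∂_φ g_{θφ}) = (1/2)(1/(r^2*sin(θ)^2))((r^2*sin(2*θ)) + (0) - (0)) = 1/tan(θ)
All other Christoffel symbols are zero.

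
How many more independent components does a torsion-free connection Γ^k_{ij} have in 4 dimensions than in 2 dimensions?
Independent components in n dimensions: n × n(n+1)/2 = n^2(n+1)/2.
4D: 4 × 10 = 40
2D: 2 × 3 = 6
Difference = 40 - 6 = 34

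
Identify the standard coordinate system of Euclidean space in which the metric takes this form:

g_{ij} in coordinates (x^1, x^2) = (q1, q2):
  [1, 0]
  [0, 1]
All components are constant and the metric is the identity, i.e. orthonormal rectilinear coordinates.
Cartesian (2D) coordinates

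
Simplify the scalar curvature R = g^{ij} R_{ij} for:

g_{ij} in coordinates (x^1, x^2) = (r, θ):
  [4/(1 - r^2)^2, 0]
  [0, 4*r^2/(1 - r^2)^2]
Non-zero Christoffel symbols (Γ^k_{ij} = Γ^k_{ji}):
Γ^r_{r r} = 2*r/(1 - r^2)
Γ^r_{θ θ} = (r^3 + r)/(r^2 - 1)
Γ^θ_{r θ} = (-r^2 - 1)/(r^3 - r)
Ricci tensor (R_{ij} = R^k_{ikj}): R_{rr} = -4/(r^2 - 1)^2, R_{rθ} = 0, R_{θθ} = -4*r^2/(r^2 - 1)^2
Inverse metric: g^{rr} = (1 - r^2)^2/4, g^{θθ} = (1 - r^2)^2/(4*r^2)
R = g^{ij} R_{ij} = ((1 - r^2)^2/4)(-4/(r^2 - 1)^2) + ((1 - r^2)^2/(4*r^2))(-4*r^2/(r^2 - 1)^2) = -2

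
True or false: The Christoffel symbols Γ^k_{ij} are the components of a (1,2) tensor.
Under a change of coordinates Γ picks up an inhomogeneous term ∂²x/∂x'∂x'; e.g. Γ = 0 in Cartesian coordinates but Γ^r_{θθ} = -r in polar coordinates on the same flat plane.
False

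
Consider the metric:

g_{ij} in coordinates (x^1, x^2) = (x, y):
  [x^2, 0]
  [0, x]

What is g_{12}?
With x^1 = x, x^2 = y, g_{12} = g_{xy} is the row-1, column-2 entry of the matrix.
g_{12} = 0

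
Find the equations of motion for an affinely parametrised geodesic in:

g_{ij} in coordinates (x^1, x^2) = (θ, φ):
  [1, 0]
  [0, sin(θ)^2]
Geodesic equation: d^2x^k/dλ^2 + Γ^k_{ij} (dx^i/dλ)(dx^j/dλ) = 0.
Non-zero Christoffel symbols:
Γ^θ_{φ φ} = -sin(2*θ)/2
Γ^φ_{θ φ} = 1/tan(θ)
Substituting (the symmetric pair Γ^k_{ij}, Γ^k_{ji} combines into a factor 2):
d^2θ/dλ^2 - (sin(2*θ)/2) (dφ/dλ)^2 = 0
d^2φ/dλ^2 + (2/tan(θ)) (dθ/dλ)(dφ/dλ) = 0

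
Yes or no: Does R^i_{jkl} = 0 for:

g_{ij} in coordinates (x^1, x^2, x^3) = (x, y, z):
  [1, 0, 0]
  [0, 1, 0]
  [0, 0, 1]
All metric components are constant, so every Christoffel symbol vanishes and R^i_{jkl} = 0.
Yes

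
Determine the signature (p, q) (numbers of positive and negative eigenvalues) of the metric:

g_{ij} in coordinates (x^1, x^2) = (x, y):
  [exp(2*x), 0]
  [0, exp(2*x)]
The metric is diagonal, so its eigenvalues are the diagonal entries: exp(2*x), exp(2*x) (at a generic point, where coordinate-dependent entries are positive).
2 positive, 0 negative.
(2, 0) - Riemannian (positive definite)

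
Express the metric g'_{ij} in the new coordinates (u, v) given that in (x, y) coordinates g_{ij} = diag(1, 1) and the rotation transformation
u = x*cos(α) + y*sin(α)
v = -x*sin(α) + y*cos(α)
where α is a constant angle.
Invert the transformation: x = u*cos(α) - v*sin(α), y = u*sin(α) + v*cos(α)
g'_{ij} = (∂x^k/∂x'^i)(∂x^l/∂x'^j) g_{kl}; with g_{kl} = δ_{kl} this is Σ_k (∂x^k/∂x'^i)(∂x^k/∂x'^j).
Jacobian: ∂x/∂u = cos(α), ∂x/∂v = -sin(α), ∂y/∂u = sin(α), ∂y/∂v = cos(α)
g'_{uu} = (cos(α))(cos(α)) + (sin(α))(sin(α)) = 1
g'_{uv} = (cos(α))(-sin(α)) + (sin(α))(cos(α)) = 0
g'_{vv} = (-sin(α))(-sin(α)) + (cos(α))(cos(α)) = 1
g'_{ij} = diag(1, 1)
The Euclidean metric is invariant under rotations.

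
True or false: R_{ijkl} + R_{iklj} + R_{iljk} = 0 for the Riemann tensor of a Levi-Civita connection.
This is the first (algebraic) Bianchi identity.
True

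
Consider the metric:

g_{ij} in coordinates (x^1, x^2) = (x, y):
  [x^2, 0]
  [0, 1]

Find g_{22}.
With x^1 = x, x^2 = y, g_{22} = g_{yy} is the row-2, column-2 entry of the matrix.
g_{22} = 1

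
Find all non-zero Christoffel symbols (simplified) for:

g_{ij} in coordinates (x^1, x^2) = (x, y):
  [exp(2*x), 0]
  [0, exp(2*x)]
Using Γ^k_{ij} = (1/2) g^{km} (∂_i g_{mj} + ∂_j g_{mi} - ∂_m g_{ij}); the metric is diagonal, so only the m = k term contributes.
Non-zero symbols (using the symmetry Γ^k_{ij} = Γ^k_{ji}):
Γ^x_{x x} = (1/2) g^{xx} (∂_x g_{xx} + ∂_x g_{xx} - ∂_x g_{xx}) = (1/2)(exp(-2*x))((2*exp(2*x)) + (2*exp(2*x)) - (2*exp(2*x))) = 1
Γ^x_{y y} = (1/2) g^{xx} (∂_y g_{xy} + ∂_y g_{xy} - ∂_x g_{yy}) = (1/2)(exp(-2*x))((0) + (0) - (2*exp(2*x))) = -1
Γ^y_{x y} = (1/2) g^{yy} (∂_x g_{yy} + ∂_y g_{yx} - ∂_y g_{xy}) = (1/2)(exp(-2*x))((2*exp(2*x)) + (0) - (0)) = 1
All other Christoffel symbols are zero.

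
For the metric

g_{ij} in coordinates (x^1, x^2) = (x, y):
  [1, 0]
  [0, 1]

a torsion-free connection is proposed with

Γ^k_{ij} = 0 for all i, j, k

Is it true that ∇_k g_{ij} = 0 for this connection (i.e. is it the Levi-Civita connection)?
Using ∇_k g_{ij} = ∂_k g_{ij} - Γ^m_{ki} g_{mj} - Γ^m_{kj} g_{im}:
e.g. ∇_y g_{xy} = (0) - (0) - (0) = 0
Every component ∇_k g_{ij} vanishes: the connection is metric compatible.
Yes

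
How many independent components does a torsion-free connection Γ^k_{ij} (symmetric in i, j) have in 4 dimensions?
Γ^k_{ij} has n choices for the upper index and n(n+1)/2 independent symmetric lower index pairs.
Total = 4 × 4×5/2 = 4 × 10 = 40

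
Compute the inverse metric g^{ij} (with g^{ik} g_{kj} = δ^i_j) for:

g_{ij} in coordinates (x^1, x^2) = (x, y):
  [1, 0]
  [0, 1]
The metric is diagonal, so g^{ij} is diagonal with entries 1/g_{ii}: diag(1, 1).
g^{ij}:
  [1, 0]
  [0, 1]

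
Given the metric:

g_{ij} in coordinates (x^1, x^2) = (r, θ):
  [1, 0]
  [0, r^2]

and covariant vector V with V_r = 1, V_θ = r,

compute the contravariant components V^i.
Inverse metric (diagonal): g^{rr} = 1, g^{θθ} = 1/r^2
V^i = g^{ij} V_j:
V^r = (1)(1) + (0)(r) = 1
V^θ = (0)(1) + (1/r^2)(r) = 1/r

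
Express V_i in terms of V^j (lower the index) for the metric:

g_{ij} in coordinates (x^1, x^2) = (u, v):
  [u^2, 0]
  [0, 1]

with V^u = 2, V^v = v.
V_i = g_{ij} V^j:
V_u = (u^2)(2) + (0)(v) = 2*u^2
V_v = (0)(2) + (1)(v) = v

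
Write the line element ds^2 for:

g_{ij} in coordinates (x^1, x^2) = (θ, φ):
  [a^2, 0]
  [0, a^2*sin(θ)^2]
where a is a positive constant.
ds^2 = g_{ij} dx^i dx^j; only the non-zero components contribute.
ds^2 = a^2 dθ^2 + a^2*sin(θ)^2 dφ^2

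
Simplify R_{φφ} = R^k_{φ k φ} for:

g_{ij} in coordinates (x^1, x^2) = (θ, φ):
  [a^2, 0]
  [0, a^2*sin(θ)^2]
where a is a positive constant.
Non-zero Christoffel symbols (Γ^k_{ij} = Γ^k_{ji}):
Γ^θ_{φ φ} = -sin(2*θ)/2
Γ^φ_{θ φ} = 1/tan(θ)
R^θ_{φ θ φ} = ∂_θ Γ^θ_{φ φ} - ∂_φ Γ^θ_{φ θ} + Γ^θ_{θ m} Γ^m_{φ φ} - Γ^θ_{φ m} Γ^m_{φ θ}
  = (-cos(2*θ)) - (0) + (0) - (-cos(θ)^2) = sin(θ)^2
R^φ_{φ φ φ} = 0 (a repeated index in an antisymmetric pair)
R_{φφ} = R^θ_{φ θ φ} + R^φ_{φ φ φ} = (sin(θ)^2) + (0) = sin(θ)^2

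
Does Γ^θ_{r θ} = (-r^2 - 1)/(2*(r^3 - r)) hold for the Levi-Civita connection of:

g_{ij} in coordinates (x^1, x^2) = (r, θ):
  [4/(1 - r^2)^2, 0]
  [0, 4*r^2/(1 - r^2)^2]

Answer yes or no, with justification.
Γ^θ_{r θ} = (1/2) g^{θθ} (∂_r g_{θθ} + ∂_θ g_{θr} - ∂_θ g_{rθ}) = (1/2)((1 - r^2)^2/(4*r^2))((-8*(r^3 + r)/(r^2 - 1)^3) + (0) - (0)) = (-r^2 - 1)/(r^3 - r)
This differs from the proposed value (-r^2 - 1)/(2*(r^3 - r)).
No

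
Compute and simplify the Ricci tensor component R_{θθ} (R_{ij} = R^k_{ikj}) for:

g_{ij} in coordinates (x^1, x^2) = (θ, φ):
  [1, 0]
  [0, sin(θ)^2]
Non-zero Christoffel symbols (Γ^k_{ij} = Γ^k_{ji}):
Γ^θ_{φ φ} = -sin(2*θ)/2
Γ^φ_{θ φ} = 1/tan(θ)
R^θ_{θ θ θ} = 0 (a repeated index in an antisymmetric pair)
R^φ_{θ φ θ} = ∂_φ Γ^φ_{θ θ} - ∂_θ Γ^φ_{θ φ} + Γ^φ_{φ m} Γ^m_{θ θ} - Γ^φ_{θ m} Γ^m_{θ φ}
  = (0) - (-1/sin(θ)^2) + (0) - (1/tan(θ)^2) = 1
R_{θθ} = R^θ_{θ θ θ} + R^φ_{θ φ θ} = (0) + (1) = 1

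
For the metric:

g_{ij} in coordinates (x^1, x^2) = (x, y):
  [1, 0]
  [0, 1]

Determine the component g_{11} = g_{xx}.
With x^1 = x, x^2 = y, g_{11} = g_{xx} is the row-1, column-1 entry of the matrix.
g_{11} = 1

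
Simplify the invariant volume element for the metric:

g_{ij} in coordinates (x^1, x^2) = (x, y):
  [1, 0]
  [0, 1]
det(g) = 1
√|det(g)| = 1
Volume element: dV = 1 dx dy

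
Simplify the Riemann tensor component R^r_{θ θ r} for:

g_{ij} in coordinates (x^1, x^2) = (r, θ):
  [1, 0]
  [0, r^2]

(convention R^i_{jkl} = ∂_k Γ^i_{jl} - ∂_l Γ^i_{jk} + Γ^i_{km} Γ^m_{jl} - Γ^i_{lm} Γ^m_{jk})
Non-zero Christoffel symbols (Γ^k_{ij} = Γ^k_{ji}):
Γ^r_{θ θ} = -r
Γ^θ_{r θ} = 1/r
R^r_{θ θ r} = ∂_θ Γ^r_{θ r} - ∂_r Γ^r_{θ θ} + Γ^r_{θ m} Γ^m_{θ r} - Γ^r_{r m} Γ^m_{θ θ}
  = (0) - (-1) + (-1) - (0) = 0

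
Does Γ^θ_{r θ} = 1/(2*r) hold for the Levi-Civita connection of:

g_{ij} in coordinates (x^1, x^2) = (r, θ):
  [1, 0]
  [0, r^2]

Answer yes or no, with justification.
Γ^θ_{r θ} = (1/2) g^{θθ} (∂_r g_{θθ} + ∂_θ g_{θr} - ∂_θ g_{rθ}) = (1/2)(1/r^2)((2*r) + (0) - (0)) = 1/r
This differs from the proposed value 1/(2*r).
No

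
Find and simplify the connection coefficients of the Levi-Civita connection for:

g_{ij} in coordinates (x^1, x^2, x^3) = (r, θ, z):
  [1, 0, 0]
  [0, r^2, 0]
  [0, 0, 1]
Using Γ^k_{ij} = (1/2) g^{km} (∂_i g_{mj} + ∂_j g_{mi} - ∂_m g_{ij}); the metric is diagonal, so only the m = k term contributes.
Non-zero symbols (using the symmetry Γ^k_{ij} = Γ^k_{ji}):
Γ^r_{θ θ} = (1/2) g^{rr} (∂_θ g_{rθ} + ∂_θ g_{rθ} - ∂_r g_{θθ}) = (1/2)(1)((0) + (0) - (2*r)) = -r
Γ^θ_{r θ} = (1/2) g^{θθ} (∂_r g_{θθ} + ∂_θ g_{θr} - ∂_θ g_{rθ}) = (1/2)(1/r^2)((2*r) + (0) - (0)) = 1/r
All other Christoffel symbols are zero.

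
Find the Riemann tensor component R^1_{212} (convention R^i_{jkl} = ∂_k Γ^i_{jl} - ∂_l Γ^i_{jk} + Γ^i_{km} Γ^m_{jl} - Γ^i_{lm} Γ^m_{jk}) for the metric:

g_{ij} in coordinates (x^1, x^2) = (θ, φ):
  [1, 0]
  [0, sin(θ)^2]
Non-zero Christoffel symbols (Γ^k_{ij} = Γ^k_{ji}):
Γ^θ_{φ φ} = -sin(2*θ)/2
Γ^φ_{θ φ} = 1/tan(θ)
R^θ_{φ θ φ} = ∂_θ Γ^θ_{φ φ} - ∂_φ Γ^θ_{φ θ} + Γ^θ_{θ m} Γ^m_{φ φ} - Γ^θ_{φ m} Γ^m_{φ θ}
  = (-cos(2*θ)) - (0) + (0) - (-cos(θ)^2) = sin(θ)^2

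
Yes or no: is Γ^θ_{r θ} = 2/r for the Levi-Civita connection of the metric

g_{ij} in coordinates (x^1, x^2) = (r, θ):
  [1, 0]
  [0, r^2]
Γ^θ_{r θ} = (1/2) g^{θθ} (∂_r g_{θθ} + ∂_θ g_{θr} - ∂_θ g_{rθ}) = (1/2)(1/r^2)((2*r) + (0) - (0)) = 1/r
This differs from the proposed value 2/r.
No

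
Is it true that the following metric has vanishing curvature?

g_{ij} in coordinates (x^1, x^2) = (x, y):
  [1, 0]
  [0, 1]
All metric components are constant, so every Christoffel symbol vanishes and R^i_{jkl} = 0.
Yes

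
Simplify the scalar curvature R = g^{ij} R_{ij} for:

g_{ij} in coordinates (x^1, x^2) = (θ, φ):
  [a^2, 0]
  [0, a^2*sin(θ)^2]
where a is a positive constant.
Non-zero Christoffel symbols (Γ^k_{ij} = Γ^k_{ji}):
Γ^θ_{φ φ} = -sin(2*θ)/2
Γ^φ_{θ φ} = 1/tan(θ)
Ricci tensor (R_{ij} = R^k_{ikj}): R_{θθ} = 1, R_{θφ} = 0, R_{φφ} = sin(θ)^2
Inverse metric: g^{θθ} = 1/a^2, g^{φφ} = 1/(a^2*sin(θ)^2)
R = g^{ij} R_{ij} = (1/a^2)(1) + (1/(a^2*sin(θ)^2))(sin(θ)^2) = 2/a^2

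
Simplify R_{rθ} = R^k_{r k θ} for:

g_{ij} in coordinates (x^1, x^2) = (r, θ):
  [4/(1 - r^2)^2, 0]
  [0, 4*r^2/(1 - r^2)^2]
Non-zero Christoffel symbols (Γ^k_{ij} = Γ^k_{ji}):
Γ^r_{r r} = 2*r/(1 - r^2)
Γ^r_{θ θ} = (r^3 + r)/(r^2 - 1)
Γ^θ_{r θ} = (-r^2 - 1)/(r^3 - r)
R^r_{r r θ} = 0 (a repeated index in an antisymmetric pair)
R^θ_{r θ θ} = 0 (a repeated index in an antisymmetric pair)
R_{rθ} = R^r_{r r θ} + R^θ_{r θ θ} = (0) + (0) = 0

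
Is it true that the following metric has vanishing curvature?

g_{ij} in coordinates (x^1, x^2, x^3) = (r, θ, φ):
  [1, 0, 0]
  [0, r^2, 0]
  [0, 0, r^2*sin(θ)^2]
Non-zero Christoffel symbols:
Γ^r_{θ θ} = -r
Γ^r_{φ φ} = -r*sin(θ)^2
Γ^θ_{r θ} = 1/r
Γ^θ_{φ φ} = -sin(2*θ)/2
Γ^φ_{r φ} = 1/r
Γ^φ_{θ φ} = 1/tan(θ)
Ricci tensor: R_{rr} = 0, R_{rθ} = 0, R_{rφ} = 0, R_{θθ} = 0, R_{θφ} = 0, R_{φφ} = 0
All R_{ij} vanish; in 3 dimensions the Riemann tensor is fully determined by the Ricci tensor, so R^i_{jkl} = 0: the metric is flat (curvilinear coordinates on flat space).
Yes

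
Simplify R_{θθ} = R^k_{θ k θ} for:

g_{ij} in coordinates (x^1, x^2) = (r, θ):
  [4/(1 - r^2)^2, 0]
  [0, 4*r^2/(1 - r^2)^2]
Non-zero Christoffel symbols (Γ^k_{ij} = Γ^k_{ji}):
Γ^r_{r r} = 2*r/(1 - r^2)
Γ^r_{θ θ} = (r^3 + r)/(r^2 - 1)
Γ^θ_{r θ} = (-r^2 - 1)/(r^3 - r)
R^r_{θ r θ} = ∂_r Γ^r_{θ θ} - ∂_θ Γ^r_{θ r} + Γ^r_{r m} Γ^m_{θ θ} - Γ^r_{θ m} Γ^m_{θ r}
  = ((r^4 - 4*r^2 - 1)/(r^2 - 1)^2) - (0) + (-2*r^2*(r^2 + 1)/(r^2 - 1)^2) - (-(r^2 + 1)^2/(r^2 - 1)^2) = -4*r^2/(r^2 - 1)^2
R^θ_{θ θ θ} = 0 (a repeated index in an antisymmetric pair)
R_{θθ} = R^r_{θ r θ} + R^θ_{θ θ θ} = (-4*r^2/(r^2 - 1)^2) + (0) = -4*r^2/(r^2 - 1)^2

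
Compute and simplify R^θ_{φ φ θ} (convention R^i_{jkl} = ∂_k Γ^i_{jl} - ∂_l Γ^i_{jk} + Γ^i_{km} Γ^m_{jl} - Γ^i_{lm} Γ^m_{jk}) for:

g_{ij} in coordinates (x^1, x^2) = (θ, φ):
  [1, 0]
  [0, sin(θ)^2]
Non-zero Christoffel symbols (Γ^k_{ij} = Γ^k_{ji}):
Γ^θ_{φ φ} = -sin(2*θ)/2
Γ^φ_{θ φ} = 1/tan(θ)
R^θ_{φ φ θ} = ∂_φ Γ^θ_{φ θ} - ∂_θ Γ^θ_{φ φ} + Γ^θ_{φ m} Γ^m_{φ θ} - Γ^θ_{θ m} Γ^m_{φ φ}
  = (0) - (-cos(2*θ)) + (-cos(θ)^2) - (0) = -sin(θ)^2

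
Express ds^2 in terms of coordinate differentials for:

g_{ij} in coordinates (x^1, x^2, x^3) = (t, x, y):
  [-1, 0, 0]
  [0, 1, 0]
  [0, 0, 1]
ds^2 = g_{ij} dx^i dx^j; only the non-zero components contribute.
ds^2 = -dt^2 + dx^2 + dy^2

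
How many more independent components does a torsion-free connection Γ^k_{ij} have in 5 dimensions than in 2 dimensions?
Independent components in n dimensions: n × n(n+1)/2 = n^2(n+1)/2.
5D: 5 × 15 = 75
2D: 2 × 3 = 6
Difference = 75 - 6 = 69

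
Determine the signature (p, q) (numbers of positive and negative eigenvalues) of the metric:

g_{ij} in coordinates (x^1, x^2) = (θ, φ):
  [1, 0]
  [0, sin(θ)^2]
The metric is diagonal, so its eigenvalues are the diagonal entries: 1, sin(θ)^2 (at a generic point, where coordinate-dependent entries are positive).
2 positive, 0 negative.
(2, 0) - Riemannian (positive definite)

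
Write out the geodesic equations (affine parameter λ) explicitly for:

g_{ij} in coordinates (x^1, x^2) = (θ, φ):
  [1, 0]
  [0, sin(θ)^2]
Geodesic equation: d^2x^k/dλ^2 + Γ^k_{ij} (dx^i/dλ)(dx^j/dλ) = 0.
Non-zero Christoffel symbols:
Γ^θ_{φ φ} = -sin(2*θ)/2
Γ^φ_{θ φ} = 1/tan(θ)
Substituting (the symmetric pair Γ^k_{ij}, Γ^k_{ji} combines into a factor 2):
d^2θ/dλ^2 - (sin(2*θ)/2) (dφ/dλ)^2 = 0
d^2φ/dλ^2 + (2/tan(θ)) (dθ/dλ)(dφ/dλ) = 0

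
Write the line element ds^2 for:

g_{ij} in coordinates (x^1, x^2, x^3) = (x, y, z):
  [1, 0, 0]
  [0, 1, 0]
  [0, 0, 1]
ds^2 = g_{ij} dx^i dx^j; only the non-zero components contribute.
ds^2 = dx^2 + dy^2 + dz^2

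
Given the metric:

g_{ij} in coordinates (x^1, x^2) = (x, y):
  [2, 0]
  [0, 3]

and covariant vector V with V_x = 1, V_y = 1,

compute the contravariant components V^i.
Inverse metric (diagonal): g^{xx} = 1/2, g^{yy} = 1/3
V^i = g^{ij} V_j:
V^x = (1/2)(1) + (0)(1) = 1/2
V^y = (0)(1) + (1/3)(1) = 1/3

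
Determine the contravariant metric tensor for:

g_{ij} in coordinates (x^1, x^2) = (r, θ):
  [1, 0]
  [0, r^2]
The metric is diagonal, so g^{ij} is diagonal with entries 1/g_{ii}: diag(1, 1/(r^2)).
g^{ij}:
  [1, 0]
  [0, 1/r^2]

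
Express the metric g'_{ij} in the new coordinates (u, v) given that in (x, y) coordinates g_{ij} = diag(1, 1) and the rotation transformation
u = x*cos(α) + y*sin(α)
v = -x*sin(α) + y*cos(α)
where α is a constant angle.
Invert the transformation: x = u*cos(α) - v*sin(α), y = u*sin(α) + v*cos(α)
g'_{ij} = (∂x^k/∂x'^i)(∂x^l/∂x'^j) g_{kl}; with g_{kl} = δ_{kl} this is Σ_k (∂x^k/∂x'^i)(∂x^k/∂x'^j).
Jacobian: ∂x/∂u = cos(α), ∂x/∂v = -sin(α), ∂y/∂u = sin(α), ∂y/∂v = cos(α)
g'_{uu} = (cos(α))(cos(α)) + (sin(α))(sin(α)) = 1
g'_{uv} = (cos(α))(-sin(α)) + (sin(α))(cos(α)) = 0
g'_{vv} = (-sin(α))(-sin(α)) + (cos(α))(cos(α)) = 1
g'_{ij} = diag(1, 1)
The Euclidean metric is invariant under rotations.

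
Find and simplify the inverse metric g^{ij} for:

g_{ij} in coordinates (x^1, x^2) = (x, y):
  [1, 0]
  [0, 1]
The metric is diagonal, so g^{ij} is diagonal with entries 1/g_{ii}: diag(1, 1).
g^{ij}:
  [1, 0]
  [0, 1]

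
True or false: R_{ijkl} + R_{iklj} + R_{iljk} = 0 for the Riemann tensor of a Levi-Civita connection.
This is the first (algebraic) Bianchi identity.
True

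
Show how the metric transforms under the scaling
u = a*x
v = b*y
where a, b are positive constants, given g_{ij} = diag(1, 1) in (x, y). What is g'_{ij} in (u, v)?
Invert the transformation: x = u/a, y = v/b
g'_{ij} = (∂x^k/∂x'^i)(∂x^l/∂x'^j) g_{kl}; with g_{kl} = δ_{kl} this is Σ_k (∂x^k/∂x'^i)(∂x^k/∂x'^j).
Jacobian: ∂x/∂u = 1/a, ∂x/∂v = 0, ∂y/∂u = 0, ∂y/∂v = 1/b
g'_{uu} = (1/a)(1/a) + (0)(0) = 1/a^2
g'_{uv} = (1/a)(0) + (0)(1/b) = 0
g'_{vv} = (0)(0) + (1/b)(1/b) = 1/b^2
g'_{ij} = diag(1/a^2, 1/b^2)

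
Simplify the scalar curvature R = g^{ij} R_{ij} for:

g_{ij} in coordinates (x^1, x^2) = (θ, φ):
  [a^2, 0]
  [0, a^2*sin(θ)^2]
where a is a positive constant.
Non-zero Christoffel symbols (Γ^k_{ij} = Γ^k_{ji}):
Γ^θ_{φ φ} = -sin(2*θ)/2
Γ^φ_{θ φ} = 1/tan(θ)
Ricci tensor (R_{ij} = R^k_{ikj}): R_{θθ} = 1, R_{θφ} = 0, R_{φφ} = sin(θ)^2
Inverse metric: g^{θθ} = 1/a^2, g^{φφ} = 1/(a^2*sin(θ)^2)
R = g^{ij} R_{ij} = (1/a^2)(1) + (1/(a^2*sin(θ)^2))(sin(θ)^2) = 2/a^2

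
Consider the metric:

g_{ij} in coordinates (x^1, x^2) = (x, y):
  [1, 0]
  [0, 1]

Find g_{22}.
With x^1 = x, x^2 = y, g_{22} = g_{yy} is the row-2, column-2 entry of the matrix.
g_{22} = 1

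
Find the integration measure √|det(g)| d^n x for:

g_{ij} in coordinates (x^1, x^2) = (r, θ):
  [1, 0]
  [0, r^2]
det(g) = r^2
√|det(g)| = r
Volume element: dV = r dr dθ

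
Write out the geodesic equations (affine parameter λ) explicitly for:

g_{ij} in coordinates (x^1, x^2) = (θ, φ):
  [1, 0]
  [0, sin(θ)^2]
Geodesic equation: d^2x^k/dλ^2 + Γ^k_{ij} (dx^i/dλ)(dx^j/dλ) = 0.
Non-zero Christoffel symbols:
Γ^θ_{φ φ} = -sin(2*θ)/2
Γ^φ_{θ φ} = 1/tan(θ)
Substituting (the symmetric pair Γ^k_{ij}, Γ^k_{ji} combines into a factor 2):
d^2θ/dλ^2 - (sin(2*θ)/2) (dφ/dλ)^2 = 0
d^2φ/dλ^2 + (2/tan(θ)) (dθ/dλ)(dφ/dλ) = 0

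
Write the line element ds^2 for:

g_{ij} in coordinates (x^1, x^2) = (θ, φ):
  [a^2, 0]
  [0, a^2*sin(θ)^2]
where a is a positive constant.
ds^2 = g_{ij} dx^i dx^j; only the non-zero components contribute.
ds^2 = a^2 dθ^2 + a^2*sin(θ)^2 dφ^2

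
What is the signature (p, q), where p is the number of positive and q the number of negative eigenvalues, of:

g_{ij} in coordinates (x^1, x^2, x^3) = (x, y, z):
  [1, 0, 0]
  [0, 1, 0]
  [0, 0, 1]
The metric is diagonal, so its eigenvalues are the diagonal entries: 1, 1, 1 (at a generic point, where coordinate-dependent entries are positive).
3 positive, 0 negative.
(3, 0) - Riemannian (positive definite)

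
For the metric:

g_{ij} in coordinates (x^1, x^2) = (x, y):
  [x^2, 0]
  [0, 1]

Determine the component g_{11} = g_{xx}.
With x^1 = x, x^2 = y, g_{11} = g_{xx} is the row-1, column-1 entry of the matrix.
g_{11} = x^2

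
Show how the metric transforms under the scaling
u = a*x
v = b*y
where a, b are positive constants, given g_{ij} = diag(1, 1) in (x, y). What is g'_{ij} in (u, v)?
Invert the transformation: x = u/a, y = v/b
g'_{ij} = (∂x^k/∂x'^i)(∂x^l/∂x'^j) g_{kl}; with g_{kl} = δ_{kl} this is Σ_k (∂x^k/∂x'^i)(∂x^k/∂x'^j).
Jacobian: ∂x/∂u = 1/a, ∂x/∂v = 0, ∂y/∂u = 0, ∂y/∂v = 1/b
g'_{uu} = (1/a)(1/a) + (0)(0) = 1/a^2
g'_{uv} = (1/a)(0) + (0)(1/b) = 0
g'_{vv} = (0)(0) + (1/b)(1/b) = 1/b^2
g'_{ij} = diag(1/a^2, 1/b^2)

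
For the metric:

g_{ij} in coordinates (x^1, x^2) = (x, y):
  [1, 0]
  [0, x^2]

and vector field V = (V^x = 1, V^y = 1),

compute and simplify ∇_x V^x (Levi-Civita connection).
Non-zero Christoffel symbols:
Γ^x_{y y} = -x
Γ^y_{x y} = 1/x
∇_x V^x = ∂_x V^x + Γ^x_{x j} V^j
  = (0) + (0)(1) + (0)(1)
  = 0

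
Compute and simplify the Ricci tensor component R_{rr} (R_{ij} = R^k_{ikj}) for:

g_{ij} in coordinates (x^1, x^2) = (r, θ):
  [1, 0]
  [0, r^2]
Non-zero Christoffel symbols (Γ^k_{ij} = Γ^k_{ji}):
Γ^r_{θ θ} = -r
Γ^θ_{r θ} = 1/r
R^r_{r r r} = 0 (a repeated index in an antisymmetric pair)
R^θ_{r θ r} = ∂_θ Γ^θ_{r r} - ∂_r Γ^θ_{r θ} + Γ^θ_{θ m} Γ^m_{r r} - Γ^θ_{r m} Γ^m_{r θ}
  = (0) - (-1/r^2) + (0) - (1/r^2) = 0
R_{rr} = R^r_{r r r} + R^θ_{r θ r} = (0) + (0) = 0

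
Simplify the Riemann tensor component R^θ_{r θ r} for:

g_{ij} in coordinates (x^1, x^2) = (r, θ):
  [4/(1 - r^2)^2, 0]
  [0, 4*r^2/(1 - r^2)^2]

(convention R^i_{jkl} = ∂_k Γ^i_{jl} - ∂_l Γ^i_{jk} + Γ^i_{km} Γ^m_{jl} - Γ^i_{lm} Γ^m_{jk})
Non-zero Christoffel symbols (Γ^k_{ij} = Γ^k_{ji}):
Γ^r_{r r} = 2*r/(1 - r^2)
Γ^r_{θ θ} = (r^3 + r)/(r^2 - 1)
Γ^θ_{r θ} = (-r^2 - 1)/(r^3 - r)
R^θ_{r θ r} = ∂_θ Γ^θ_{r r} - ∂_r Γ^θ_{r θ} + Γ^θ_{θ m} Γ^m_{r r} - Γ^θ_{r m} Γ^m_{r θ}
  = (0) - ((r^4 + 4*r^2 - 1)/(r^3 - r)^2) + (2*(r^2 + 1)/(r^2 - 1)^2) - ((r^2 + 1)^2/(r^3 - r)^2) = -4/(r^2 - 1)^2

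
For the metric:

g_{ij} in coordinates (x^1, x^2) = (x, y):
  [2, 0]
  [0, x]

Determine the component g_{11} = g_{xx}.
With x^1 = x, x^2 = y, g_{11} = g_{xx} is the row-1, column-1 entry of the matrix.
g_{11} = 2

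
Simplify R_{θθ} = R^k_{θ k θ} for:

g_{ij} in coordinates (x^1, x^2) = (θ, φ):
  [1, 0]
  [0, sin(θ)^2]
Non-zero Christoffel symbols (Γ^k_{ij} = Γ^k_{ji}):
Γ^θ_{φ φ} = -sin(2*θ)/2
Γ^φ_{θ φ} = 1/tan(θ)
R^θ_{θ θ θ} = 0 (a repeated index in an antisymmetric pair)
R^φ_{θ φ θ} = ∂_φ Γ^φ_{θ θ} - ∂_θ Γ^φ_{θ φ} + Γ^φ_{φ m} Γ^m_{θ θ} - Γ^φ_{θ m} Γ^m_{θ φ}
  = (0) - (-1/sin(θ)^2) + (0) - (1/tan(θ)^2) = 1
R_{θθ} = R^θ_{θ θ θ} + R^φ_{θ φ θ} = (0) + (1) = 1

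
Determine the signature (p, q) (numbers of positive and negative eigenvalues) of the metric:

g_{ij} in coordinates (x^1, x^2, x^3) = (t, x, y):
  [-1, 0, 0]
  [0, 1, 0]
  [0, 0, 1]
The metric is diagonal, so its eigenvalues are the diagonal entries: -1, 1, 1 (at a generic point, where coordinate-dependent entries are positive).
2 positive, 1 negative.
(2, 1) - Lorentzian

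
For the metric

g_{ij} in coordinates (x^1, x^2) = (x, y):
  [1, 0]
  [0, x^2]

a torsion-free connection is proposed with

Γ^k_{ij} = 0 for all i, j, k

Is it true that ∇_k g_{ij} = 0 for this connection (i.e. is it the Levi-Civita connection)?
Using ∇_k g_{ij} = ∂_k g_{ij} - Γ^m_{ki} g_{mj} - Γ^m_{kj} g_{im}:
∇_x g_{yy} = (2*x) - (0) - (0) = 2*x ≠ 0
So the connection is not metric compatible (it is not the Levi-Civita connection).
No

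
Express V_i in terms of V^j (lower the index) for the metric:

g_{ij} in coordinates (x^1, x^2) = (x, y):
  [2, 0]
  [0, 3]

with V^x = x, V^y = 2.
V_i = g_{ij} V^j:
V_x = (2)(x) + (0)(2) = 2*x
V_y = (0)(x) + (3)(2) = 6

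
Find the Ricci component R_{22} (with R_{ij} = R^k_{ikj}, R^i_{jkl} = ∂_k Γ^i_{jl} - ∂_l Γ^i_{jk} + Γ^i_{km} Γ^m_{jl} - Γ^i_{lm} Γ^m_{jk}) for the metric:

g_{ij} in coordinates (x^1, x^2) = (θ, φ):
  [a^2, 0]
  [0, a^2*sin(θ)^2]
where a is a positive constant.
Non-zero Christoffel symbols (Γ^k_{ij} = Γ^k_{ji}):
Γ^θ_{φ φ} = -sin(2*θ)/2
Γ^φ_{θ φ} = 1/tan(θ)
R^θ_{φ θ φ} = ∂_θ Γ^θ_{φ φ} - ∂_φ Γ^θ_{φ θ} + Γ^θ_{θ m} Γ^m_{φ φ} - Γ^θ_{φ m} Γ^m_{φ θ}
  = (-cos(2*θ)) - (0) + (0) - (-cos(θ)^2) = sin(θ)^2
R^φ_{φ φ φ} = 0 (a repeated index in an antisymmetric pair)
R_{φφ} = R^θ_{φ θ φ} + R^φ_{φ φ φ} = (sin(θ)^2) + (0) = sin(θ)^2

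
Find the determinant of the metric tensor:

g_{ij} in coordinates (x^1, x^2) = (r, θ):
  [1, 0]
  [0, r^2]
For a 2×2 metric: det(g) = g_{11}·g_{22} - g_{12}·g_{21}
= (1)·(r^2) - (0)·(0)
= r^2 - 0
det(g) = r^2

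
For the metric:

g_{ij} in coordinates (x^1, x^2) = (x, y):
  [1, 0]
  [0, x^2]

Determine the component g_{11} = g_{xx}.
With x^1 = x, x^2 = y, g_{11} = g_{xx} is the row-1, column-1 entry of the matrix.
g_{11} = 1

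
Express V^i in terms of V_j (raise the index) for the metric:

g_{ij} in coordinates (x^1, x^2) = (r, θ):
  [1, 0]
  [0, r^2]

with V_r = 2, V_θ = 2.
Inverse metric (diagonal): g^{rr} = 1, g^{θθ} = 1/r^2
V^i = g^{ij} V_j:
V^r = (1)(2) + (0)(2) = 2
V^θ = (0)(2) + (1/r^2)(2) = 2/r^2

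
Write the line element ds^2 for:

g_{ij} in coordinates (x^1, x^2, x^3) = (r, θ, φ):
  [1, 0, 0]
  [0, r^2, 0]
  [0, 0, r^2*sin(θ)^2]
ds^2 = g_{ij} dx^i dx^j; only the non-zero components contribute.
ds^2 = dr^2 + r^2 dθ^2 + r^2*sin(θ)^2 dφ^2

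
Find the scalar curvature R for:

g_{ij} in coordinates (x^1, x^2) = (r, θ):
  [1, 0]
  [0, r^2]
Non-zero Christoffel symbols (Γ^k_{ij} = Γ^k_{ji}):
Γ^r_{θ θ} = -r
Γ^θ_{r θ} = 1/r
Ricci tensor (R_{ij} = R^k_{ikj}): R_{rr} = 0, R_{rθ} = 0, R_{θθ} = 0
Inverse metric: g^{rr} = 1, g^{θθ} = 1/r^2
R = g^{ij} R_{ij} = (1)(0) + (1/r^2)(0) = 0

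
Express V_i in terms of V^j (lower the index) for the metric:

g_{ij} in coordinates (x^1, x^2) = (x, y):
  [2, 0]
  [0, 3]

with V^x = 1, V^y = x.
V_i = g_{ij} V^j:
V_x = (2)(1) + (0)(x) = 2
V_y = (0)(1) + (3)(x) = 3*x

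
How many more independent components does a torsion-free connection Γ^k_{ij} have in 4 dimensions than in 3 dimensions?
Independent components in n dimensions: n × n(n+1)/2 = n^2(n+1)/2.
4D: 4 × 10 = 40
3D: 3 × 6 = 18
Difference = 40 - 18 = 22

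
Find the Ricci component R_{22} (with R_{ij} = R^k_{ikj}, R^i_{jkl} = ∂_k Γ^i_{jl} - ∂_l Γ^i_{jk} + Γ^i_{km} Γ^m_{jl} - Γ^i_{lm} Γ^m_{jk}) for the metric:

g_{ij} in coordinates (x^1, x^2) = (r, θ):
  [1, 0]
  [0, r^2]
Non-zero Christoffel symbols (Γ^k_{ij} = Γ^k_{ji}):
Γ^r_{θ θ} = -r
Γ^θ_{r θ} = 1/r
R^r_{θ r θ} = ∂_r Γ^r_{θ θ} - ∂_θ Γ^r_{θ r} + Γ^r_{r m} Γ^m_{θ θ} - Γ^r_{θ m} Γ^m_{θ r}
  = (-1) - (0) + (0) - (-1) = 0
R^θ_{θ θ θ} = 0 (a repeated index in an antisymmetric pair)
R_{θθ} = R^r_{θ r θ} + R^θ_{θ θ θ} = (0) + (0) = 0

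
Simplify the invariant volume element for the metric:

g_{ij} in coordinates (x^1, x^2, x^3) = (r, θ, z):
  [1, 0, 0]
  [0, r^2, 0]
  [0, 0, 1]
det(g) = r^2
√|det(g)| = r
Volume element: dV = r dr dθ dz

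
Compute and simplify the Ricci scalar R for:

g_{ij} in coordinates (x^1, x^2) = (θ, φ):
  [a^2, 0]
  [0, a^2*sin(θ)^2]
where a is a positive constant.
Non-zero Christoffel symbols (Γ^k_{ij} = Γ^k_{ji}):
Γ^θ_{φ φ} = -sin(2*θ)/2
Γ^φ_{θ φ} = 1/tan(θ)
Ricci tensor (R_{ij} = R^k_{ikj}): R_{θθ} = 1, R_{θφ} = 0, R_{φφ} = sin(θ)^2
Inverse metric: g^{θθ} = 1/a^2, g^{φφ} = 1/(a^2*sin(θ)^2)
R = g^{ij} R_{ij} = (1/a^2)(1) + (1/(a^2*sin(θ)^2))(sin(θ)^2) = 2/a^2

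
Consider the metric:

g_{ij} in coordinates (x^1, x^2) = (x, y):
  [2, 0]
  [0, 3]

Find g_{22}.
With x^1 = x, x^2 = y, g_{22} = g_{yy} is the row-2, column-2 entry of the matrix.
g_{22} = 3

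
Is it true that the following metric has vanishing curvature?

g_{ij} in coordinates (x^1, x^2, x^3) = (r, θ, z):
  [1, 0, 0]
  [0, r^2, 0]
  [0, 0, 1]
Non-zero Christoffel symbols:
Γ^r_{θ θ} = -r
Γ^θ_{r θ} = 1/r
Ricci tensor: R_{rr} = 0, R_{rθ} = 0, R_{rz} = 0, R_{θθ} = 0, R_{θz} = 0, R_{zz} = 0
All R_{ij} vanish; in 3 dimensions the Riemann tensor is fully determined by the Ricci tensor, so R^i_{jkl} = 0: the metric is flat (curvilinear coordinates on flat space).
Yes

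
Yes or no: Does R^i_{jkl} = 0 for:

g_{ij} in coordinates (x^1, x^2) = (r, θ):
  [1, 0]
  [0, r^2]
Non-zero Christoffel symbols:
Γ^r_{θ θ} = -r
Γ^θ_{r θ} = 1/r
Ricci tensor: R_{rr} = 0, R_{rθ} = 0, R_{θθ} = 0
All R_{ij} vanish; in 2 dimensions the Riemann tensor is fully determined by the Ricci tensor, so R^i_{jkl} = 0: the metric is flat (curvilinear coordinates on flat space).
Yes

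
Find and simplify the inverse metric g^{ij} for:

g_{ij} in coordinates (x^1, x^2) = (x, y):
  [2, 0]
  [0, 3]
The metric is diagonal, so g^{ij} is diagonal with entries 1/g_{ii}: diag(1/2, 1/3).
g^{ij}:
  [1/2, 0]
  [0, 1/3]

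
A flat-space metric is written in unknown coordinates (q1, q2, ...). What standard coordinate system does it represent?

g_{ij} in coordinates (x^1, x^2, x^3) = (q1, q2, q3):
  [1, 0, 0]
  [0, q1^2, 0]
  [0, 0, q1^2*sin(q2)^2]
The line element ds^2 = dq1^2 + q1^2 dq2^2 + q1^2 sin(q2)^2 dq3^2 is dr^2 + r^2 dθ^2 + r^2 sin(θ)^2 dφ^2 with q1 = r, q2 = θ, q3 = φ.
spherical coordinates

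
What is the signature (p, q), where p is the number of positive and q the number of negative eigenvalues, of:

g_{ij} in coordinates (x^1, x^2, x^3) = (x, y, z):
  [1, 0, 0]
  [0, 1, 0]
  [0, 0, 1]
The metric is diagonal, so its eigenvalues are the diagonal entries: 1, 1, 1 (at a generic point, where coordinate-dependent entries are positive).
3 positive, 0 negative.
(3, 0) - Riemannian (positive definite)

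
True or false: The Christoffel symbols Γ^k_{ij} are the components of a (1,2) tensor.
Under a change of coordinates Γ picks up an inhomogeneous term ∂²x/∂x'∂x'; e.g. Γ = 0 in Cartesian coordinates but Γ^r_{θθ} = -r in polar coordinates on the same flat plane.
False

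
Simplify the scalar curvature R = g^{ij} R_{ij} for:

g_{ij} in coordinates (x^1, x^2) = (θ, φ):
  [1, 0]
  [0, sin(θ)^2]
Non-zero Christoffel symbols (Γ^k_{ij} = Γ^k_{ji}):
Γ^θ_{φ φ} = -sin(2*θ)/2
Γ^φ_{θ φ} = 1/tan(θ)
Ricci tensor (R_{ij} = R^k_{ikj}): R_{θθ} = 1, R_{θφ} = 0, R_{φφ} = sin(θ)^2
Inverse metric: g^{θθ} = 1, g^{φφ} = 1/sin(θ)^2
R = g^{ij} R_{ij} = (1)(1) + (1/sin(θ)^2)(sin(θ)^2) = 2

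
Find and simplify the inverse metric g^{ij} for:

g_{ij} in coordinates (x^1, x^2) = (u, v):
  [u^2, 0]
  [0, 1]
The metric is diagonal, so g^{ij} is diagonal with entries 1/g_{ii}: diag(1/(u^2), 1).
g^{ij}:
  [1/u^2, 0]
  [0, 1]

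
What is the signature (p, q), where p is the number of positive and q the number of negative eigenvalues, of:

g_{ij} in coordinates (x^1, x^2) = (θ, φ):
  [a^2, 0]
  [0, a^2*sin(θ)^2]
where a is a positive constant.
The metric is diagonal, so its eigenvalues are the diagonal entries: a^2, a^2*sin(θ)^2 (at a generic point, where coordinate-dependent entries are positive).
2 positive, 0 negative.
(2, 0) - Riemannian (positive definite)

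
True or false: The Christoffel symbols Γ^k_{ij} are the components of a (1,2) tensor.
Under a change of coordinates Γ picks up an inhomogeneous term ∂²x/∂x'∂x'; e.g. Γ = 0 in Cartesian coordinates but Γ^r_{θθ} = -r in polar coordinates on the same flat plane.
False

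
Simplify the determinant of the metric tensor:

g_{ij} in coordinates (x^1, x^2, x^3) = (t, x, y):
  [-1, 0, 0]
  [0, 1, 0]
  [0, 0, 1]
Diagonal metric: det(g) = g_{11}·g_{22}·g_{33}
= (-1)·(1)·(1)
det(g) = -1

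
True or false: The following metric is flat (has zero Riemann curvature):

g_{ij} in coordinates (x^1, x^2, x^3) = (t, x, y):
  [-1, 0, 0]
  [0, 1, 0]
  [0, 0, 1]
All metric components are constant, so every Christoffel symbol vanishes and R^i_{jkl} = 0.
True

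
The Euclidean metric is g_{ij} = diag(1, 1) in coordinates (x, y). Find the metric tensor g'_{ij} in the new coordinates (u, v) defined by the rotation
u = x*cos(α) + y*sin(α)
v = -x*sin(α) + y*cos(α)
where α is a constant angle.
Invert the transformation: x = u*cos(α) - v*sin(α), y = u*sin(α) + v*cos(α)
g'_{ij} = (∂x^k/∂x'^i)(∂x^l/∂x'^j) g_{kl}; with g_{kl} = δ_{kl} this is Σ_k (∂x^k/∂x'^i)(∂x^k/∂x'^j).
Jacobian: ∂x/∂u = cos(α), ∂x/∂v = -sin(α), ∂y/∂u = sin(α), ∂y/∂v = cos(α)
g'_{uu} = (cos(α))(cos(α)) + (sin(α))(sin(α)) = 1
g'_{uv} = (cos(α))(-sin(α)) + (sin(α))(cos(α)) = 0
g'_{vv} = (-sin(α))(-sin(α)) + (cos(α))(cos(α)) = 1
g'_{ij} = diag(1, 1)
The Euclidean metric is invariant under rotations.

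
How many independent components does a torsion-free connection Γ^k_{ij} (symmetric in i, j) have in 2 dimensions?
Γ^k_{ij} has n choices for the upper index and n(n+1)/2 independent symmetric lower index pairs.
Total = 2 × 2×3/2 = 2 × 3 = 6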